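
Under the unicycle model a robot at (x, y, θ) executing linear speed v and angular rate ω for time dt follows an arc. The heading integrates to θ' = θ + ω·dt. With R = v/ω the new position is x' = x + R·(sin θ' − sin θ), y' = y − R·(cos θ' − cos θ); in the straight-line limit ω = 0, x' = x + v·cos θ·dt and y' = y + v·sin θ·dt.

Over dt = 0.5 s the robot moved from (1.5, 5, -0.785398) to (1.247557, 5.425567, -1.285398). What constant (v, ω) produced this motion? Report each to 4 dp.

Δθ = -1.285398 − -0.785398 = -0.500000
ω = Δθ/dt = -0.500000/0.5 = -1.0000
R = −Δy/(cos θ' − cos θ) = 1.0000
v = R·ω = 1.0000·-1.0000 = -1.0000

v = -1.0000, ω = -1.0000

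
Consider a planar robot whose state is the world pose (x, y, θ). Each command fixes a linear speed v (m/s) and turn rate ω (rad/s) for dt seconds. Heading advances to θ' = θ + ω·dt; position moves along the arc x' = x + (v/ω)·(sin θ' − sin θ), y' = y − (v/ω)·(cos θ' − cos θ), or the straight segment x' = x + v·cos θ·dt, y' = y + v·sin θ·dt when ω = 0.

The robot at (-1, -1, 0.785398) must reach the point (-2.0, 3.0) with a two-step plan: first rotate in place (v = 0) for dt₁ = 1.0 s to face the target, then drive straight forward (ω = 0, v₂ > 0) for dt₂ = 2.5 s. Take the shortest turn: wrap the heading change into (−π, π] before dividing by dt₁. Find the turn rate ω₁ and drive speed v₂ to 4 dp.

ω₁ = 1.0304, v₂ = 1.6492

heading to target = atan2(3−-1, -2−-1) = 1.8158
Δθ = wrap(1.8158 − 0.7854) = 1.0304; ω₁ = Δθ/dt₁ = 1.0304
distance = √((-2−-1)² + (3−-1)²) = 4.1231; v₂ = distance/dt₂ = 1.6492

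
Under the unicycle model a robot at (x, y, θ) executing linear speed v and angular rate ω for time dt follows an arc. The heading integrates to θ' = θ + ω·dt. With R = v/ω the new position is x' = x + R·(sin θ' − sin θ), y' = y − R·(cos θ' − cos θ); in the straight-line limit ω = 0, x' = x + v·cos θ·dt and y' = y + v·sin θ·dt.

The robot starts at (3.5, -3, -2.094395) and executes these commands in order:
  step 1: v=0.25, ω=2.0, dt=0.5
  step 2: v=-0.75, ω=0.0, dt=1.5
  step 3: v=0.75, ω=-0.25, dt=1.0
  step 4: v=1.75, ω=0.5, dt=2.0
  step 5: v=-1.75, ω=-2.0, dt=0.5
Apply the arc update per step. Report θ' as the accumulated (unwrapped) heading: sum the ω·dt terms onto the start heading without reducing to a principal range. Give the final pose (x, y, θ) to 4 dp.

step 1: θ'=-1.0944 (R=0.1250) → pose (3.4972, -3.1198, -1.0944)
step 2: θ'=-1.0944 (straight) → pose (2.9813, -2.1201, -1.0944)
step 3: θ'=-1.3444 (R=-3.0000) → pose (3.2388, -2.8224, -1.3444)
step 4: θ'=-0.3444 (R=3.5000) → pose (5.4677, -5.3313, -0.3444)
step 5: θ'=-1.3444 (R=0.8750) → pose (4.9105, -4.7040, -1.3444)

(4.9105, -4.7040, -1.3444)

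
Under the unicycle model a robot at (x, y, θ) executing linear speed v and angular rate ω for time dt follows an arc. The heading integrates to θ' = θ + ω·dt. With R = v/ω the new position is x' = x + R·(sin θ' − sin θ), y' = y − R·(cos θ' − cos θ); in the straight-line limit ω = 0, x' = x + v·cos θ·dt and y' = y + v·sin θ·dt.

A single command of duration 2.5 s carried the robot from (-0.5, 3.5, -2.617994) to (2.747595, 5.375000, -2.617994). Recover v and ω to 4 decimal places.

v = -1.5000, ω = 0.0000

Δθ = -2.617994 − -2.617994 = 0.000000
ω = Δθ/dt = 0.000000/2.5 = 0.0000
ω = 0 → v = (Δx·cos θ + Δy·sin θ)/dt = -1.5000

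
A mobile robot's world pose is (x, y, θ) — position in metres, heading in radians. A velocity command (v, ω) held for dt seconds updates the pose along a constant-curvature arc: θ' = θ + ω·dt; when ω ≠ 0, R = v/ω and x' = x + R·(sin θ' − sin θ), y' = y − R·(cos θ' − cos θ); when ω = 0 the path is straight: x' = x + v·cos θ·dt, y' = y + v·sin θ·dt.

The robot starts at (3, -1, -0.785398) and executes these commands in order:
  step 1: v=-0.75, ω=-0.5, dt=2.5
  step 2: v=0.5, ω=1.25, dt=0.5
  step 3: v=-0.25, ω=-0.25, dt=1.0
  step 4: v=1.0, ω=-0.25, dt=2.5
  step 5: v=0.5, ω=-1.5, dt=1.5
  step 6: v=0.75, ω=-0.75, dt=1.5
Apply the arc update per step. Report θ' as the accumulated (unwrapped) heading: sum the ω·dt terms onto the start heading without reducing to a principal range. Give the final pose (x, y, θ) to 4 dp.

(1.5322, -0.3764, -5.6604)

step 1: θ'=-2.0354 (R=1.5000) → pose (2.7197, 0.7328, -2.0354)
step 2: θ'=-1.4104 (R=0.4000) → pose (2.6824, 0.4896, -1.4104)
step 3: θ'=-1.6604 (R=1.0000) → pose (2.6736, 0.7388, -1.6604)
step 4: θ'=-2.2854 (R=-4.0000) → pose (1.7110, -1.5245, -2.2854)
step 5: θ'=-4.5354 (R=-0.3333) → pose (1.1311, -1.3647, -4.5354)
step 6: θ'=-5.6604 (R=-1.0000) → pose (1.5322, -0.3764, -5.6604)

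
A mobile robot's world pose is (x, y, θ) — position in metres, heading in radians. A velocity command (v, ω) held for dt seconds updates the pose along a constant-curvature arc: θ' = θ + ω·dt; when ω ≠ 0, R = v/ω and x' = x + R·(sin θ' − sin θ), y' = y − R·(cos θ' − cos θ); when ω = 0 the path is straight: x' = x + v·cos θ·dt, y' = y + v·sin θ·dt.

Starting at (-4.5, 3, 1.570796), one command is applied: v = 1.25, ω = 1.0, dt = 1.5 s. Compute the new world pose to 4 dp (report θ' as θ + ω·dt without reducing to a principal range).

θ' = 1.5708 + 1.0·1.5 = 3.0708
R = v/ω = 1.25/1.0 = 1.2500
x' = -4.5 + 1.2500·(sin 3.0708 − sin 1.5708) = -5.6616
y' = 3 − 1.2500·(cos 3.0708 − cos 1.5708) = 4.2469

(-5.6616, 4.2469, 3.0708)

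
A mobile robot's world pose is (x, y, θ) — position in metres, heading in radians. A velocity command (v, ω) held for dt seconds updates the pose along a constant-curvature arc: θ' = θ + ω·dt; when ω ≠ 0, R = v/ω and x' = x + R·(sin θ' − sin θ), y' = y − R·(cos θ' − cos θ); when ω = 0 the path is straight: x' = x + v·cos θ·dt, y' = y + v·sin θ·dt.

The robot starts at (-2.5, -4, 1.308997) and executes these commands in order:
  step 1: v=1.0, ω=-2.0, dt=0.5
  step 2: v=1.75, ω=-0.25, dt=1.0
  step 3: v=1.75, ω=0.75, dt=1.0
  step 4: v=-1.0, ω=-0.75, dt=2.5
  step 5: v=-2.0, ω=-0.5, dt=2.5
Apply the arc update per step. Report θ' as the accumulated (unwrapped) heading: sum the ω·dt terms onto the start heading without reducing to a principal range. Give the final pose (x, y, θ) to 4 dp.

(-0.4728, 2.3075, -2.3160)

step 1: θ'=0.3090 (R=-0.5000) → pose (-2.1691, -3.6531, 0.3090)
step 2: θ'=0.0590 (R=-7.0000) → pose (-0.4531, -3.3337, 0.0590)
step 3: θ'=0.8090 (R=2.3333) → pose (1.0977, -2.6150, 0.8090)
step 4: θ'=-1.0660 (R=1.3333) → pose (-1.0341, -2.3395, -1.0660)
step 5: θ'=-2.3160 (R=4.0000) → pose (-0.4728, 2.3075, -2.3160)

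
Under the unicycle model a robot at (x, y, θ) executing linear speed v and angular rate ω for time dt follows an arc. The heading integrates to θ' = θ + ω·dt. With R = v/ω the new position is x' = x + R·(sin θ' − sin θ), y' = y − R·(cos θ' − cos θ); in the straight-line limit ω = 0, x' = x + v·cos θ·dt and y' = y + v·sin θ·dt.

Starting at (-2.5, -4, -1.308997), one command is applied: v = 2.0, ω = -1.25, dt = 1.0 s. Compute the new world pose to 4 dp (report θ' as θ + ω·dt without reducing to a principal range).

θ' = -1.3090 + -1.25·1.0 = -2.5590
R = v/ω = 2.0/-1.25 = -1.6000
x' = -2.5 + -1.6000·(sin -2.5590 − sin -1.3090) = -3.1652
y' = -4 − -1.6000·(cos -2.5590 − cos -1.3090) = -5.7502

(-3.1652, -5.7502, -2.5590)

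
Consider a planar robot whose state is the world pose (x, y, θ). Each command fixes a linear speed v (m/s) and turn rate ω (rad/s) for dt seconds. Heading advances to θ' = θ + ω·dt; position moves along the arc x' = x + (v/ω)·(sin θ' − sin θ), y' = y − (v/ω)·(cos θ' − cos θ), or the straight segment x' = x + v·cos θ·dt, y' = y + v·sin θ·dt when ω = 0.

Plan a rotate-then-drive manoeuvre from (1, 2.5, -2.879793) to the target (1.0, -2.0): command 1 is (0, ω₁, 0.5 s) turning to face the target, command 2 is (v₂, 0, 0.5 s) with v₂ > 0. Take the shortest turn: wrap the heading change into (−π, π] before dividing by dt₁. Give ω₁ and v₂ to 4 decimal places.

ω₁ = 2.6180, v₂ = 9.0000

heading to target = atan2(-2−2.5, 1−1) = -1.5708
Δθ = wrap(-1.5708 − -2.8798) = 1.3090; ω₁ = Δθ/dt₁ = 2.6180
distance = √((1−1)² + (-2−2.5)²) = 4.5000; v₂ = distance/dt₂ = 9.0000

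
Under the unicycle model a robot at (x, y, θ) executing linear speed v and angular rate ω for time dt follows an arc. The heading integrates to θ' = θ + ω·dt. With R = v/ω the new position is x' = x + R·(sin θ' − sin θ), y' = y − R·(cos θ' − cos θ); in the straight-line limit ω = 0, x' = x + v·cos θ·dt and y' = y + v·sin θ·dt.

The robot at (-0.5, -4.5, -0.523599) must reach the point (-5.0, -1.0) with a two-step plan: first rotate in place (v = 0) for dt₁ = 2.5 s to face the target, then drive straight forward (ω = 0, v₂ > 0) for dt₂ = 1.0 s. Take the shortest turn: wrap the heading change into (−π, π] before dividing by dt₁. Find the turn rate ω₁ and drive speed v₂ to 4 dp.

ω₁ = 1.2017, v₂ = 5.7009

heading to target = atan2(-1−-4.5, -5−-0.5) = 2.4805
Δθ = wrap(2.4805 − -0.5236) = 3.0041; ω₁ = Δθ/dt₁ = 1.2017
distance = √((-5−-0.5)² + (-1−-4.5)²) = 5.7009; v₂ = distance/dt₂ = 5.7009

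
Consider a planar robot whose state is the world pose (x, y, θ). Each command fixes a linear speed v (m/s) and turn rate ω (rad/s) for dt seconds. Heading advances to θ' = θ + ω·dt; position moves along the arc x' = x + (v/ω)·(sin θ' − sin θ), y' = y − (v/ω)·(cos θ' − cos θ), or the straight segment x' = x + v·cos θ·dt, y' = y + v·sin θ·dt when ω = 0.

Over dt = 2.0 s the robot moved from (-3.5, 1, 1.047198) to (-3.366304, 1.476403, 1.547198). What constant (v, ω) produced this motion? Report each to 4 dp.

Δθ = 1.547198 − 1.047198 = 0.500000
ω = Δθ/dt = 0.500000/2.0 = 0.2500
R = −Δy/(cos θ' − cos θ) = 1.0000
v = R·ω = 1.0000·0.2500 = 0.2500

v = 0.2500, ω = 0.2500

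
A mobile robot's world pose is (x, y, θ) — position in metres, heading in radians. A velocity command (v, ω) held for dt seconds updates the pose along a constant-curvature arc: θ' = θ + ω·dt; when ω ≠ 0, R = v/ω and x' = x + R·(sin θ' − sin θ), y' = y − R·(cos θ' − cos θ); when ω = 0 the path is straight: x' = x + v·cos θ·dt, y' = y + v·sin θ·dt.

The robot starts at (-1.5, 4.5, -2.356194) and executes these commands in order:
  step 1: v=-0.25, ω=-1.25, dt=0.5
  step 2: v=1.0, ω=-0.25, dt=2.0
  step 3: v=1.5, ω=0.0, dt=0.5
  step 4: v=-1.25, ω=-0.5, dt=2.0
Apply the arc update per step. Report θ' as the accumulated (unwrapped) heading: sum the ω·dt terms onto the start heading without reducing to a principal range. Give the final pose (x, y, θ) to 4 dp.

step 1: θ'=-2.9812 (R=0.2000) → pose (-1.3905, 4.5560, -2.9812)
step 2: θ'=-3.4812 (R=-4.0000) → pose (-3.3618, 4.7331, -3.4812)
step 3: θ'=-3.4812 (straight) → pose (-4.0690, 4.9829, -3.4812)
step 4: θ'=-4.4812 (R=2.5000) → pose (-2.4683, 3.1986, -4.4812)

(-2.4683, 3.1986, -4.4812)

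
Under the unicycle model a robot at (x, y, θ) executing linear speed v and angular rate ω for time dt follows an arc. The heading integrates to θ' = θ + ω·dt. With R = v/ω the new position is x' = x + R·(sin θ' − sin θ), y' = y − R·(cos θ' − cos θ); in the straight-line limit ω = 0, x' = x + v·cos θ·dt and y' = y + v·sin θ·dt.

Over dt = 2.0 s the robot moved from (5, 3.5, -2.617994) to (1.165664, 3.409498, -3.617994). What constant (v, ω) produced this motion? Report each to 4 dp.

Δθ = -3.617994 − -2.617994 = -1.000000
ω = Δθ/dt = -1.000000/2.0 = -0.5000
R = Δx/(sin θ' − sin θ) = -4.0000
v = R·ω = -4.0000·-0.5000 = 2.0000

v = 2.0000, ω = -0.5000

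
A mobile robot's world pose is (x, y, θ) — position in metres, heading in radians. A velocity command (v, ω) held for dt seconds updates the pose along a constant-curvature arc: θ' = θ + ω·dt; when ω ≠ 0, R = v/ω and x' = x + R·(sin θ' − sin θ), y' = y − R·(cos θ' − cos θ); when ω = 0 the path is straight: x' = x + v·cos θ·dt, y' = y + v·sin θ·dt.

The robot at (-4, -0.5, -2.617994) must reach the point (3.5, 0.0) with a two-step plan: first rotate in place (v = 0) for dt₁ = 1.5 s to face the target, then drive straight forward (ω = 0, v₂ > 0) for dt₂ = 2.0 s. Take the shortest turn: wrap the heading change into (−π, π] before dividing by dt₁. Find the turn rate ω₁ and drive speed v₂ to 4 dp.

heading to target = atan2(0−-0.5, 3.5−-4) = 0.0666
Δθ = wrap(0.0666 − -2.6180) = 2.6846; ω₁ = Δθ/dt₁ = 1.7897
distance = √((3.5−-4)² + (0−-0.5)²) = 7.5166; v₂ = distance/dt₂ = 3.7583

ω₁ = 1.7897, v₂ = 3.7583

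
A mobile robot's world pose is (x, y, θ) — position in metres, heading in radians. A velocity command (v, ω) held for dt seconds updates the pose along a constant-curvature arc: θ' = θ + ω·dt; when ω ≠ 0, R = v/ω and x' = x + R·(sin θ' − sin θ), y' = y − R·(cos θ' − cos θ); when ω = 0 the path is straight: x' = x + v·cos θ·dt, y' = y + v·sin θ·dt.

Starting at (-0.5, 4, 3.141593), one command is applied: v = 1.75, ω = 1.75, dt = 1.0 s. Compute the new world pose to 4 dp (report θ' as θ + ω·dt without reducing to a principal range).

(-1.4840, 2.8218, 4.8916)

θ' = 3.1416 + 1.75·1.0 = 4.8916
R = v/ω = 1.75/1.75 = 1.0000
x' = -0.5 + 1.0000·(sin 4.8916 − sin 3.1416) = -1.4840
y' = 4 − 1.0000·(cos 4.8916 − cos 3.1416) = 2.8218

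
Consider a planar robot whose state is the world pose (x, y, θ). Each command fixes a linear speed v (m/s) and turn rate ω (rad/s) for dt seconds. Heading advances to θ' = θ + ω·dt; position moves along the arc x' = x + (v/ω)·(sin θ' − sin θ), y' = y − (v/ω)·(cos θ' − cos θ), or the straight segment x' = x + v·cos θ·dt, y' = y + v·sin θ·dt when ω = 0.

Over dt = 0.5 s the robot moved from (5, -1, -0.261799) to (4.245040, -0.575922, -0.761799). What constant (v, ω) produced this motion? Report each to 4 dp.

v = -1.7500, ω = -1.0000

Δθ = -0.761799 − -0.261799 = -0.500000
ω = Δθ/dt = -0.500000/0.5 = -1.0000
R = Δx/(sin θ' − sin θ) = 1.7500
v = R·ω = 1.7500·-1.0000 = -1.7500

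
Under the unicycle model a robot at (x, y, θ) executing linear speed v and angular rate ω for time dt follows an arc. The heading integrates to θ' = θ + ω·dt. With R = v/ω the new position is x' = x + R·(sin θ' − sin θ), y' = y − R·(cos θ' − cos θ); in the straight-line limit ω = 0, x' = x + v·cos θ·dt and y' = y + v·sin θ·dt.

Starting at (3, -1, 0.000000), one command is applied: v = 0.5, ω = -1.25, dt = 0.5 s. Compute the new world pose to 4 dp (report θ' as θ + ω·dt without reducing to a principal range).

(3.2340, -1.0756, -0.6250)

θ' = 0.0000 + -1.25·0.5 = -0.6250
R = v/ω = 0.5/-1.25 = -0.4000
x' = 3 + -0.4000·(sin -0.6250 − sin 0.0000) = 3.2340
y' = -1 − -0.4000·(cos -0.6250 − cos 0.0000) = -1.0756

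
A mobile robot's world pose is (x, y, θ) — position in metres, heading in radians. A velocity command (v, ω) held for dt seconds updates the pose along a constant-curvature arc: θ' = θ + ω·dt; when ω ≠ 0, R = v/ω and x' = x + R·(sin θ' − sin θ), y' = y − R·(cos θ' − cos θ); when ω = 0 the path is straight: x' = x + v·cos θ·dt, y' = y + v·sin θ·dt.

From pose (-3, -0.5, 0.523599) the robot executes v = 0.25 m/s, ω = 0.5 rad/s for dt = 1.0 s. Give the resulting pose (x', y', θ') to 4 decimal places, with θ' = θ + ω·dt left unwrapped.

(-2.8230, -0.3271, 1.0236)

θ' = 0.5236 + 0.5·1.0 = 1.0236
R = v/ω = 0.25/0.5 = 0.5000
x' = -3 + 0.5000·(sin 1.0236 − sin 0.5236) = -2.8230
y' = -0.5 − 0.5000·(cos 1.0236 − cos 0.5236) = -0.3271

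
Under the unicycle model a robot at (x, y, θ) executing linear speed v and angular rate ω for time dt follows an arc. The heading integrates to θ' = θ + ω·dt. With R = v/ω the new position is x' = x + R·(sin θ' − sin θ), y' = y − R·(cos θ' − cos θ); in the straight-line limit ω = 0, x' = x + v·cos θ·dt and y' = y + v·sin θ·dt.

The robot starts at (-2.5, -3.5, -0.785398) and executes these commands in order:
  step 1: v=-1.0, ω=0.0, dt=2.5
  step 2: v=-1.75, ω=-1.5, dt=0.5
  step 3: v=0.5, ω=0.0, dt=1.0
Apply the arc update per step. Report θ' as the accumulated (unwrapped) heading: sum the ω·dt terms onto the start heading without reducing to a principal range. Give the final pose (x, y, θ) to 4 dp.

(-4.5910, -1.4483, -1.5354)

step 1: θ'=-0.7854 (straight) → pose (-4.2678, -1.7322, -0.7854)
step 2: θ'=-1.5354 (R=1.1667) → pose (-4.6087, -0.9486, -1.5354)
step 3: θ'=-1.5354 (straight) → pose (-4.5910, -1.4483, -1.5354)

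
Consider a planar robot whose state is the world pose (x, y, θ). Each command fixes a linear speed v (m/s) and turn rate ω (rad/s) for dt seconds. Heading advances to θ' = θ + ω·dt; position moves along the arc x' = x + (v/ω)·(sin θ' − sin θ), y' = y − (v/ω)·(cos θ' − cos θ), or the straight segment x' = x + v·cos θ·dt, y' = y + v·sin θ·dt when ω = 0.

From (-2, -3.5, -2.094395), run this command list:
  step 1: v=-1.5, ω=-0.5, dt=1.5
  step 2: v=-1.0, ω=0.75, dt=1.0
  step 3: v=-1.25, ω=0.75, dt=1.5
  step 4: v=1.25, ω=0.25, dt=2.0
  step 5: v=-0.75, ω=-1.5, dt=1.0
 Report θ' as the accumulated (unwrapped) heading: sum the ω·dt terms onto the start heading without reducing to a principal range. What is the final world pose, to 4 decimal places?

step 1: θ'=-2.8444 (R=3.0000) → pose (-0.2804, -2.1315, -2.8444)
step 2: θ'=-2.0944 (R=-1.3333) → pose (0.4838, -1.5233, -2.0944)
step 3: θ'=-0.9694 (R=-1.6667) → pose (0.4147, 0.2530, -0.9694)
step 4: θ'=-0.4694 (R=5.0000) → pose (2.2756, -1.3772, -0.4694)
step 5: θ'=-1.9694 (R=0.5000) → pose (2.0410, -0.7372, -1.9694)

(2.0410, -0.7372, -1.9694)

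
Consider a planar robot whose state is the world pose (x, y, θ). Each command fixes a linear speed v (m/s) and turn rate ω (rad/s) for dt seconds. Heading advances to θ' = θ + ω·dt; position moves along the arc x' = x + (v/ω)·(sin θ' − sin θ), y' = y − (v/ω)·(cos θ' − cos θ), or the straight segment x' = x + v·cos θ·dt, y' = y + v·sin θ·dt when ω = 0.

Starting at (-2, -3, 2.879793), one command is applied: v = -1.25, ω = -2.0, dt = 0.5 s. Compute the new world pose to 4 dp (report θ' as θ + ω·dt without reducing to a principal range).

θ' = 2.8798 + -2.0·0.5 = 1.8798
R = v/ω = -1.25/-2.0 = 0.6250
x' = -2 + 0.6250·(sin 1.8798 − sin 2.8798) = -1.5664
y' = -3 − 0.6250·(cos 1.8798 − cos 2.8798) = -3.4136

(-1.5664, -3.4136, 1.8798)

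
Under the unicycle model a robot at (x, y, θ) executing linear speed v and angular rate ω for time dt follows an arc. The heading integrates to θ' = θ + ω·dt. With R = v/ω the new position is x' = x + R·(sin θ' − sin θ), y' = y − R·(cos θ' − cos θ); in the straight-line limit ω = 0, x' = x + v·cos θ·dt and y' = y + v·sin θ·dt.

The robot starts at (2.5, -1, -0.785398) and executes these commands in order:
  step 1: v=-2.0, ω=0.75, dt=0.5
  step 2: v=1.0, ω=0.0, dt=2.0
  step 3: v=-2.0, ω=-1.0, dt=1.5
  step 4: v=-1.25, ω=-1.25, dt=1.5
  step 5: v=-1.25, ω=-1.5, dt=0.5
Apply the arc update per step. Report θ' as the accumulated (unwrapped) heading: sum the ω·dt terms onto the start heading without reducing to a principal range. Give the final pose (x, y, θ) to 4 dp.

step 1: θ'=-0.4104 (R=-2.6667) → pose (1.6783, -0.4404, -0.4104)
step 2: θ'=-0.4104 (straight) → pose (3.5122, -1.2383, -0.4104)
step 3: θ'=-1.9104 (R=2.0000) → pose (2.4244, 1.2618, -1.9104)
step 4: θ'=-3.7854 (R=1.0000) → pose (3.9675, 1.7285, -3.7854)
step 5: θ'=-4.5354 (R=0.8333) → pose (4.2877, 1.2087, -4.5354)

(4.2877, 1.2087, -4.5354)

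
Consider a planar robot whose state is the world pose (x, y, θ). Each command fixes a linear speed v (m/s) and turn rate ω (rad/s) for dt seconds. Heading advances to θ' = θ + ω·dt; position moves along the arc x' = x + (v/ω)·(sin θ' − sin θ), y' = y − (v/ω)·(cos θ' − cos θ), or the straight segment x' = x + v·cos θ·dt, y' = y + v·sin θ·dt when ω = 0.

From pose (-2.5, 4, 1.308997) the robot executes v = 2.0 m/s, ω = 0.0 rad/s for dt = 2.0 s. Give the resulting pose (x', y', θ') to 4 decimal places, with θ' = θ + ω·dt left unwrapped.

(-1.4647, 7.8637, 1.3090)

θ' = 1.3090 + 0.0·2.0 = 1.3090
ω = 0 → straight: x' = -2.5 + 2.0·cos(1.3090)·2.0 = -1.4647
y' = 4 + 2.0·sin(1.3090)·2.0 = 7.8637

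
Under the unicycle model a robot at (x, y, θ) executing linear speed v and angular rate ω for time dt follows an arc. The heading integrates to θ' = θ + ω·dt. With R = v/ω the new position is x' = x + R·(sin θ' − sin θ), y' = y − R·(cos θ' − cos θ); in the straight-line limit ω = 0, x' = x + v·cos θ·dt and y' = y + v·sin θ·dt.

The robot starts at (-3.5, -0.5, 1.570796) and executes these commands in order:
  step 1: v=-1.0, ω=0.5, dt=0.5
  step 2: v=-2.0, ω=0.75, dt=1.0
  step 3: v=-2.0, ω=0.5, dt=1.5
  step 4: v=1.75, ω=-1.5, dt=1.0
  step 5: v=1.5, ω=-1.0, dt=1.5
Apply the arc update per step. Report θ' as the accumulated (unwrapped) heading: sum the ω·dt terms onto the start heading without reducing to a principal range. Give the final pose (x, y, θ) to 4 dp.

(0.2214, -0.4951, 0.3208)

step 1: θ'=1.8208 (R=-2.0000) → pose (-3.4378, -0.9948, 1.8208)
step 2: θ'=2.5708 (R=-2.6667) → pose (-2.2949, -2.5790, 2.5708)
step 3: θ'=3.3208 (R=-4.0000) → pose (0.5793, -3.1490, 3.3208)
step 4: θ'=1.8208 (R=-1.1667) → pose (-0.7590, -2.2897, 1.8208)
step 5: θ'=0.3208 (R=-1.5000) → pose (0.2214, -0.4951, 0.3208)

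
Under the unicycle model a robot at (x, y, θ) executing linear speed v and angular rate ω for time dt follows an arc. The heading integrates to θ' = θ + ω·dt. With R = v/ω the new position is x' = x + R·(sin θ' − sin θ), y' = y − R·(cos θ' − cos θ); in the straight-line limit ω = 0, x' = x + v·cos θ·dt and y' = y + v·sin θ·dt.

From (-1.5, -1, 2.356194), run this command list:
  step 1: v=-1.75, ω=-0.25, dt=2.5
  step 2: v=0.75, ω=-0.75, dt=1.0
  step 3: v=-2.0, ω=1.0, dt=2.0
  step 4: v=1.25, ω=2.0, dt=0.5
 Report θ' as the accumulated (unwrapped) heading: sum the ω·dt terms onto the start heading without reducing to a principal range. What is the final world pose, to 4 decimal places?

step 1: θ'=1.7312 (R=7.0000) → pose (0.4604, -4.8318, 1.7312)
step 2: θ'=0.9812 (R=-1.0000) → pose (0.6164, -4.1160, 0.9812)
step 3: θ'=2.9812 (R=-2.0000) → pose (1.9593, -7.2024, 2.9812)
step 4: θ'=3.9812 (R=0.6250) → pose (1.3942, -7.4020, 3.9812)

(1.3942, -7.4020, 3.9812)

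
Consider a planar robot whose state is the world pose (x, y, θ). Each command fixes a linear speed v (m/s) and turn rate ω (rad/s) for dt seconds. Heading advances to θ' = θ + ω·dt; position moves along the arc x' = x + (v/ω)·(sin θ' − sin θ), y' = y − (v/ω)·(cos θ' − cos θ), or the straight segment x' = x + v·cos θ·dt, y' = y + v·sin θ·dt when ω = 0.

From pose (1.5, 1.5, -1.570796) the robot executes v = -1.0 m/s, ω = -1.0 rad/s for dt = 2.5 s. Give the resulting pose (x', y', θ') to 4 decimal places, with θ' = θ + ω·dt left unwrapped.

(3.3011, 2.0985, -4.0708)

θ' = -1.5708 + -1.0·2.5 = -4.0708
R = v/ω = -1.0/-1.0 = 1.0000
x' = 1.5 + 1.0000·(sin -4.0708 − sin -1.5708) = 3.3011
y' = 1.5 − 1.0000·(cos -4.0708 − cos -1.5708) = 2.0985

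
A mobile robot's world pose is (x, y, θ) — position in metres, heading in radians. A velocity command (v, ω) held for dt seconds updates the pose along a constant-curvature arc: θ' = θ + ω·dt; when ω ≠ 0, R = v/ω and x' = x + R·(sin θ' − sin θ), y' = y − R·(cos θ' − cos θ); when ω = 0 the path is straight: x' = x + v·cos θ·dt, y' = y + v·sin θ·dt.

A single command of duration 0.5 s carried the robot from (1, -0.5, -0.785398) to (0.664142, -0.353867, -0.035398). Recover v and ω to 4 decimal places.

v = -0.7500, ω = 1.5000

Δθ = -0.035398 − -0.785398 = 0.750000
ω = Δθ/dt = 0.750000/0.5 = 1.5000
R = Δx/(sin θ' − sin θ) = -0.5000
v = R·ω = -0.5000·1.5000 = -0.7500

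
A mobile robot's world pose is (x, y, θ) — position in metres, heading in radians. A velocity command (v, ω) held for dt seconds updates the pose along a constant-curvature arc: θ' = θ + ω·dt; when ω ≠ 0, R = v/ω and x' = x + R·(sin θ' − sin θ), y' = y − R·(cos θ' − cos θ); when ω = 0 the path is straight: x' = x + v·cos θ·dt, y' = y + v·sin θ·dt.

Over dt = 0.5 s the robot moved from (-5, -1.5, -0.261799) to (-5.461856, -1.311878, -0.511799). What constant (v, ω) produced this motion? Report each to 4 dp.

Δθ = -0.511799 − -0.261799 = -0.250000
ω = Δθ/dt = -0.250000/0.5 = -0.5000
R = Δx/(sin θ' − sin θ) = 2.0000
v = R·ω = 2.0000·-0.5000 = -1.0000

v = -1.0000, ω = -0.5000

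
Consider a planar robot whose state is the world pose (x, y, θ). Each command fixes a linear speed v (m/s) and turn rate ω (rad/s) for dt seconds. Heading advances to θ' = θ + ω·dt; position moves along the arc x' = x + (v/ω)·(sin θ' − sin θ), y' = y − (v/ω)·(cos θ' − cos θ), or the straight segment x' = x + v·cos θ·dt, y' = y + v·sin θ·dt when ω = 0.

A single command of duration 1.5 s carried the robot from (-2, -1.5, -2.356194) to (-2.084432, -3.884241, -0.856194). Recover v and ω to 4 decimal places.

v = 1.7500, ω = 1.0000

Δθ = -0.856194 − -2.356194 = 1.500000
ω = Δθ/dt = 1.500000/1.5 = 1.0000
R = −Δy/(cos θ' − cos θ) = 1.7500
v = R·ω = 1.7500·1.0000 = 1.7500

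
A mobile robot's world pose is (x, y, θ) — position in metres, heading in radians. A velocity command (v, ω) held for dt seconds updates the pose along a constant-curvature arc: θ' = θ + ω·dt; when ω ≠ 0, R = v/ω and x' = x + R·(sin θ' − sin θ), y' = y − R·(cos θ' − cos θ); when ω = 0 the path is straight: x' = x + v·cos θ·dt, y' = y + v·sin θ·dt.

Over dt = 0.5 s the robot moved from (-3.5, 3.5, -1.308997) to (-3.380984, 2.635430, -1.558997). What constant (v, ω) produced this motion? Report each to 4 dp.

v = 1.7500, ω = -0.5000

Δθ = -1.558997 − -1.308997 = -0.250000
ω = Δθ/dt = -0.250000/0.5 = -0.5000
R = −Δy/(cos θ' − cos θ) = -3.5000
v = R·ω = -3.5000·-0.5000 = 1.7500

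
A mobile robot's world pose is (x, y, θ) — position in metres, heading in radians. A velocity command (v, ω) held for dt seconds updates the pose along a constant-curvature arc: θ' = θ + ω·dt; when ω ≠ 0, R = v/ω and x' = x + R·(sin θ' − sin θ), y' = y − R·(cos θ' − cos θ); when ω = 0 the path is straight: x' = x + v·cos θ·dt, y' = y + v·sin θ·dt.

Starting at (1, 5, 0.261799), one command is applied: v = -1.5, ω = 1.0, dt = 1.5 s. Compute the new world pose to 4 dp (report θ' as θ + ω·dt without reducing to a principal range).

θ' = 0.2618 + 1.0·1.5 = 1.7618
R = v/ω = -1.5/1.0 = -1.5000
x' = 1 + -1.5000·(sin 1.7618 − sin 0.2618) = -0.0845
y' = 5 − -1.5000·(cos 1.7618 − cos 0.2618) = 3.2663

(-0.0845, 3.2663, 1.7618)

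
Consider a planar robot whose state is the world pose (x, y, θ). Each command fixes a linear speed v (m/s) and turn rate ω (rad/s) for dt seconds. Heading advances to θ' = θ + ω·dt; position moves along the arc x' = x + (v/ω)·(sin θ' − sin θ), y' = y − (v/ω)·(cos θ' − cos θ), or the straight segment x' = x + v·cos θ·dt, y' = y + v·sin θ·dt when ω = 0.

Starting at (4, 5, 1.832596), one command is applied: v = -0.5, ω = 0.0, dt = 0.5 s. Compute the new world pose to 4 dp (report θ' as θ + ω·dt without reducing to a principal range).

θ' = 1.8326 + 0.0·0.5 = 1.8326
ω = 0 → straight: x' = 4 + -0.5·cos(1.8326)·0.5 = 4.0647
y' = 5 + -0.5·sin(1.8326)·0.5 = 4.7585

(4.0647, 4.7585, 1.8326)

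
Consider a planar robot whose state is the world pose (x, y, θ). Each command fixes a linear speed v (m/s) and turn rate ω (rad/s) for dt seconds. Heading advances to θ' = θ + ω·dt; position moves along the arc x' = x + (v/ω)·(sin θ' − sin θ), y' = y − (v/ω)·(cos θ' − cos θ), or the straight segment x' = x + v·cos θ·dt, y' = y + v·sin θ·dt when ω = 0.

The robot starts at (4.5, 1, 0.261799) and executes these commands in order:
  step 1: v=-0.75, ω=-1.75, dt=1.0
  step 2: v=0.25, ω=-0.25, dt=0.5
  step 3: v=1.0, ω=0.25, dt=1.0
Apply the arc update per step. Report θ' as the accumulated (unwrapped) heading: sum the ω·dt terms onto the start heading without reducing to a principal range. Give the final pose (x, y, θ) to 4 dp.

(4.0468, 0.2597, -1.3632)

step 1: θ'=-1.4882 (R=0.4286) → pose (3.9620, 1.3786, -1.4882)
step 2: θ'=-1.6132 (R=-1.0000) → pose (3.9645, 1.2537, -1.6132)
step 3: θ'=-1.3632 (R=4.0000) → pose (4.0468, 0.2597, -1.3632)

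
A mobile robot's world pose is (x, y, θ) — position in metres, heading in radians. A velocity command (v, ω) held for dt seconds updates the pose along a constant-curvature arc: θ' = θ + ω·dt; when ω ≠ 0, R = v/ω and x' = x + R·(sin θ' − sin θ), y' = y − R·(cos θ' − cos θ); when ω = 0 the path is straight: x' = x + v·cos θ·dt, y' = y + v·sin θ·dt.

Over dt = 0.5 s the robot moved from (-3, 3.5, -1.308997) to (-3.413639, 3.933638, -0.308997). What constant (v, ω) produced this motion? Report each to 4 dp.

Δθ = -0.308997 − -1.308997 = 1.000000
ω = Δθ/dt = 1.000000/0.5 = 2.0000
R = −Δy/(cos θ' − cos θ) = -0.6250
v = R·ω = -0.6250·2.0000 = -1.2500

v = -1.2500, ω = 2.0000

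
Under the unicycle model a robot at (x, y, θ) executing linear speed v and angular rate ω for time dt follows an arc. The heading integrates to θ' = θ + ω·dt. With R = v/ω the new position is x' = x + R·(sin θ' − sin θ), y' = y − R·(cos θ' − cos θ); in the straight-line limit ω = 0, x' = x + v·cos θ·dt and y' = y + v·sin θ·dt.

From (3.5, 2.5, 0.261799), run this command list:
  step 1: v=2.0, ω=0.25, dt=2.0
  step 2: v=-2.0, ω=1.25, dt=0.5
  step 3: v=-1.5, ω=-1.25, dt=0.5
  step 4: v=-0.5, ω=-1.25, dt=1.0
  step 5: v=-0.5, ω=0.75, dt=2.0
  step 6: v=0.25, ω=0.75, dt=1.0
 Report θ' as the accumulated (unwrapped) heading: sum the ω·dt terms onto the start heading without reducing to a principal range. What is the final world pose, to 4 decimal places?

step 1: θ'=0.7618 (R=8.0000) → pose (6.9512, 4.4386, 0.7618)
step 2: θ'=1.3868 (R=-1.6000) → pose (6.4826, 3.5736, 1.3868)
step 3: θ'=0.7618 (R=1.2000) → pose (6.1311, 2.9249, 0.7618)
step 4: θ'=-0.4882 (R=0.4000) → pose (5.6674, 2.8610, -0.4882)
step 5: θ'=1.0118 (R=-0.6667) → pose (4.7895, 2.6258, 1.0118)
step 6: θ'=1.7618 (R=0.3333) → pose (4.8342, 2.8659, 1.7618)

(4.8342, 2.8659, 1.7618)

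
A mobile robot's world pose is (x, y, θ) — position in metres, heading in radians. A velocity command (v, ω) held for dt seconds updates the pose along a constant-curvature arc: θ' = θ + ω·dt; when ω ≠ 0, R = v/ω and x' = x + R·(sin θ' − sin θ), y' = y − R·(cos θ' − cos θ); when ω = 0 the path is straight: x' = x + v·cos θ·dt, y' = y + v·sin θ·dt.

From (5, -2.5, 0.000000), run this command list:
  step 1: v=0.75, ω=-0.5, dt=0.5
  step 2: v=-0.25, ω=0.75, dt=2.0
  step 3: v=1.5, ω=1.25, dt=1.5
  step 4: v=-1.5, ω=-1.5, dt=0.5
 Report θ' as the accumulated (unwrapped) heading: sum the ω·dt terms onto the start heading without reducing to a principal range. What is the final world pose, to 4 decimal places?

step 1: θ'=-0.2500 (R=-1.5000) → pose (5.3711, -2.5466, -0.2500)
step 2: θ'=1.2500 (R=-0.3333) → pose (4.9723, -2.7645, 1.2500)
step 3: θ'=3.1250 (R=1.2000) → pose (3.8534, -1.1863, 3.1250)
step 4: θ'=2.3750 (R=1.0000) → pose (4.5305, -1.4659, 2.3750)

(4.5305, -1.4659, 2.3750)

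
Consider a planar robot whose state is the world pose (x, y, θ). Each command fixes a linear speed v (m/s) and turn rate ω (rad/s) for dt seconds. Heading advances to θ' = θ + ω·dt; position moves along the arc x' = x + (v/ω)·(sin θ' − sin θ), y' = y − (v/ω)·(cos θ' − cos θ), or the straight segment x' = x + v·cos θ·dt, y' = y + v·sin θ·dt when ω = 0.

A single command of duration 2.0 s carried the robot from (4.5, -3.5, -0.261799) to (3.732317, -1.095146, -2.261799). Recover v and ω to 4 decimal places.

Δθ = -2.261799 − -0.261799 = -2.000000
ω = Δθ/dt = -2.000000/2.0 = -1.0000
R = −Δy/(cos θ' − cos θ) = 1.5000
v = R·ω = 1.5000·-1.0000 = -1.5000

v = -1.5000, ω = -1.0000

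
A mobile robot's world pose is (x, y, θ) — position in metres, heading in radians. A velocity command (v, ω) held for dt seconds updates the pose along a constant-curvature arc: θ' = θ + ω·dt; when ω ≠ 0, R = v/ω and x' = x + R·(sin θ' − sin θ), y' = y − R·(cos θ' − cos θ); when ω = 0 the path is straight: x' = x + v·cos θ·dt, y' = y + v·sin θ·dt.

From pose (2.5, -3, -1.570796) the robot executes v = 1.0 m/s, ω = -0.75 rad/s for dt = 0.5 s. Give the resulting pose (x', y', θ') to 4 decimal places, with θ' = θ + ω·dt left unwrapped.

(2.4073, -3.4884, -1.9458)

θ' = -1.5708 + -0.75·0.5 = -1.9458
R = v/ω = 1.0/-0.75 = -1.3333
x' = 2.5 + -1.3333·(sin -1.9458 − sin -1.5708) = 2.4073
y' = -3 − -1.3333·(cos -1.9458 − cos -1.5708) = -3.4884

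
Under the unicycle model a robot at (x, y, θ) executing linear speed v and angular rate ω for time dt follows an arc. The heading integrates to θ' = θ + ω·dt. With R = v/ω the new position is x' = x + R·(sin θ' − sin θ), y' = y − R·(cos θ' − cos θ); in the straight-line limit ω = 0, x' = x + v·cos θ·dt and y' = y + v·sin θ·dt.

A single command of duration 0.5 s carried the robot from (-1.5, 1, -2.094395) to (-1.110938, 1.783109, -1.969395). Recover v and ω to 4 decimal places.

v = -1.7500, ω = 0.2500

Δθ = -1.969395 − -2.094395 = 0.125000
ω = Δθ/dt = 0.125000/0.5 = 0.2500
R = −Δy/(cos θ' − cos θ) = -7.0000
v = R·ω = -7.0000·0.2500 = -1.7500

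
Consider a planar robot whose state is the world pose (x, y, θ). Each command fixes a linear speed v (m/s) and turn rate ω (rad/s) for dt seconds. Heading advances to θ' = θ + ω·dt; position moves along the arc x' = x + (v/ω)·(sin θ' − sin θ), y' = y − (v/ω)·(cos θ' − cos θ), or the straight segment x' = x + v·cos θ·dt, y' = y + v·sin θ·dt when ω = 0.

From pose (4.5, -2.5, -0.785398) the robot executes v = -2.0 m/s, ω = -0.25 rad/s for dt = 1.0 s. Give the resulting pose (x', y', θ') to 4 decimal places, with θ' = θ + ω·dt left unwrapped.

(3.2763, -0.9246, -1.0354)

θ' = -0.7854 + -0.25·1.0 = -1.0354
R = v/ω = -2.0/-0.25 = 8.0000
x' = 4.5 + 8.0000·(sin -1.0354 − sin -0.7854) = 3.2763
y' = -2.5 − 8.0000·(cos -1.0354 − cos -0.7854) = -0.9246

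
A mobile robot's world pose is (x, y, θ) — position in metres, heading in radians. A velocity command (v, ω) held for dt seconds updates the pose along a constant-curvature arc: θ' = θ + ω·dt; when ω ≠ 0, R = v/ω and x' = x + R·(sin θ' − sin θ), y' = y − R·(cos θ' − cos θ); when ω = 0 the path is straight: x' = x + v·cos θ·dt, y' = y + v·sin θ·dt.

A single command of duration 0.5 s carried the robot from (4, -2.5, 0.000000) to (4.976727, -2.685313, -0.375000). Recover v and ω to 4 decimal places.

Δθ = -0.375000 − 0.000000 = -0.375000
ω = Δθ/dt = -0.375000/0.5 = -0.7500
R = Δx/(sin θ' − sin θ) = -2.6667
v = R·ω = -2.6667·-0.7500 = 2.0000

v = 2.0000, ω = -0.7500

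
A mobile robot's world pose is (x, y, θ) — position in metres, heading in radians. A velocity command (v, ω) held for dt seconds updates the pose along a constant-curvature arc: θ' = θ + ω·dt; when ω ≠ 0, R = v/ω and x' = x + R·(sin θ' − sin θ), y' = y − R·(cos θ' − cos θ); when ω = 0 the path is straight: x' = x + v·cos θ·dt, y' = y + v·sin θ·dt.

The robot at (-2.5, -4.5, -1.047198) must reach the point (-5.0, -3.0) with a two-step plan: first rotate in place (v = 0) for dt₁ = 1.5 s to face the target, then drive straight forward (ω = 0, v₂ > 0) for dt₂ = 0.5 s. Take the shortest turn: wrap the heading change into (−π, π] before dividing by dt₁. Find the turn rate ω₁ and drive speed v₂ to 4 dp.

heading to target = atan2(-3−-4.5, -5−-2.5) = 2.6012
Δθ = wrap(2.6012 − -1.0472) = -2.6348; ω₁ = Δθ/dt₁ = -1.7565
distance = √((-5−-2.5)² + (-3−-4.5)²) = 2.9155; v₂ = distance/dt₂ = 5.8310

ω₁ = -1.7565, v₂ = 5.8310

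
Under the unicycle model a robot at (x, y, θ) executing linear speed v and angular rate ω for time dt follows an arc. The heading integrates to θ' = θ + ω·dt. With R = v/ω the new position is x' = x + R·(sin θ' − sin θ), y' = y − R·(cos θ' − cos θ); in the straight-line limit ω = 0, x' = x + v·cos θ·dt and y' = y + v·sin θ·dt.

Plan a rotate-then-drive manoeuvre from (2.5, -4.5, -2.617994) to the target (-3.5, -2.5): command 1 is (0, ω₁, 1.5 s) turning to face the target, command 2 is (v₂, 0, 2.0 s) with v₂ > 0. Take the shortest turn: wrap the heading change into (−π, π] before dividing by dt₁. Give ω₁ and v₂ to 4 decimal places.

heading to target = atan2(-2.5−-4.5, -3.5−2.5) = 2.8198
Δθ = wrap(2.8198 − -2.6180) = -0.8453; ω₁ = Δθ/dt₁ = -0.5636
distance = √((-3.5−2.5)² + (-2.5−-4.5)²) = 6.3246; v₂ = distance/dt₂ = 3.1623

ω₁ = -0.5636, v₂ = 3.1623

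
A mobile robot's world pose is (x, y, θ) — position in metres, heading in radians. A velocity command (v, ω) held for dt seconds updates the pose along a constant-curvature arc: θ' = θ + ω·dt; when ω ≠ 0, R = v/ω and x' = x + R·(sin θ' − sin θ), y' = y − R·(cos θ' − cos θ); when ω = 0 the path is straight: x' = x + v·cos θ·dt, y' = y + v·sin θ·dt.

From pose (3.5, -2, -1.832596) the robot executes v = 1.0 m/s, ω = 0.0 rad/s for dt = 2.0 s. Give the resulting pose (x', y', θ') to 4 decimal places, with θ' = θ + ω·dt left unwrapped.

(2.9824, -3.9319, -1.8326)

θ' = -1.8326 + 0.0·2.0 = -1.8326
ω = 0 → straight: x' = 3.5 + 1.0·cos(-1.8326)·2.0 = 2.9824
y' = -2 + 1.0·sin(-1.8326)·2.0 = -3.9319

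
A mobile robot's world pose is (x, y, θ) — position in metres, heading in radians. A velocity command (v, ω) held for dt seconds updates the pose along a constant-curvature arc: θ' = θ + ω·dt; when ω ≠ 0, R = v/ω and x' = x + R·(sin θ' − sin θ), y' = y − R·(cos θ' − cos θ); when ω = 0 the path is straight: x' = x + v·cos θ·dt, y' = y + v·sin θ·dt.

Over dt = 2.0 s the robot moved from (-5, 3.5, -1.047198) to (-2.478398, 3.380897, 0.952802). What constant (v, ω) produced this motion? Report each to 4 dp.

v = 1.5000, ω = 1.0000

Δθ = 0.952802 − -1.047198 = 2.000000
ω = Δθ/dt = 2.000000/2.0 = 1.0000
R = Δx/(sin θ' − sin θ) = 1.5000
v = R·ω = 1.5000·1.0000 = 1.5000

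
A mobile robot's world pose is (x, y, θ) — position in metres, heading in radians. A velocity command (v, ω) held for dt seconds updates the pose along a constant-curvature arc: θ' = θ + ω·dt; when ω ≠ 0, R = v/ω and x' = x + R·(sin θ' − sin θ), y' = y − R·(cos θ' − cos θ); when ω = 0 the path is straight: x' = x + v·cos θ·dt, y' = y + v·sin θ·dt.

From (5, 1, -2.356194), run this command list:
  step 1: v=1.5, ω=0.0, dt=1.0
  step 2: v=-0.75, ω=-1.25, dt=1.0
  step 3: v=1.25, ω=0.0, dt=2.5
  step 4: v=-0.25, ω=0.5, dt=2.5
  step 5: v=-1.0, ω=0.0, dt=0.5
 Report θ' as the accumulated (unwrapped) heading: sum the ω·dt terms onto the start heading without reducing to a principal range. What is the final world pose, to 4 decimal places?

step 1: θ'=-2.3562 (straight) → pose (3.9393, -0.0607, -2.3562)
step 2: θ'=-3.6062 (R=0.6000) → pose (4.6324, 0.0515, -3.6062)
step 3: θ'=-3.6062 (straight) → pose (1.8387, 1.4517, -3.6062)
step 4: θ'=-2.3562 (R=-0.5000) → pose (2.4163, 1.5451, -2.3562)
step 5: θ'=-2.3562 (straight) → pose (2.7698, 1.8987, -2.3562)

(2.7698, 1.8987, -2.3562)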